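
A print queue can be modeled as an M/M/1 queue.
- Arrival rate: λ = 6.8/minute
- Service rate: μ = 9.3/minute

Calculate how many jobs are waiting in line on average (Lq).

ρ = λ/μ = 6.8/9.3 = 0.7312
For M/M/1: Lq = λ²/(μ(μ-λ))
Lq = 46.24/(9.3 × 2.50)
Lq = 1.9888 jobs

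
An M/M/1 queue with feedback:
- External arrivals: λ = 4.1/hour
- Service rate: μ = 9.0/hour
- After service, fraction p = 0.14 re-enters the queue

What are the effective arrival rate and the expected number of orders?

Effective arrival rate: λ_eff = λ/(1-p) = 4.1/(1-0.14) = 4.1/0.86 = 4.76744
ρ = λ_eff/μ = 4.76744/9.0 = 0.52972
L = ρ/(1-ρ) = 0.52972/(1-0.52972) = 1.1264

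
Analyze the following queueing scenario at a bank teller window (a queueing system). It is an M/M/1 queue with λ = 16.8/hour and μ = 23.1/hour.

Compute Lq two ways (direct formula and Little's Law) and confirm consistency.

Method 1 (direct): Lq = λ²/(μ(μ-λ)) = 282.24/(23.1 × 6.30) = 1.9394

Method 2 (Little's Law):
W = 1/(μ-λ) = 1/6.30 = 0.15873
Wq = W - 1/μ = 0.15873 - 0.043290 = 0.11544
Lq = λWq = 16.8 × 0.11544 = 1.9394 ✔ (matches Method 1)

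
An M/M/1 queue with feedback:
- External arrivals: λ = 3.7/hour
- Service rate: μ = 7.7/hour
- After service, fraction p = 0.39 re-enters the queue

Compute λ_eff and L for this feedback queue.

Effective arrival rate: λ_eff = λ/(1-p) = 3.7/(1-0.39) = 3.7/0.61 = 6.065574
ρ = λ_eff/μ = 6.065574/7.7 = 0.787737
L = ρ/(1-ρ) = 0.787737/(1-0.787737) = 3.7111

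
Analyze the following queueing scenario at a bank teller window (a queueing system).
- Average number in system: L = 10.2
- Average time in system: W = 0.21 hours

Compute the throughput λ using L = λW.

Little's Law: L = λW, so λ = L/W
λ = 10.2/0.21 = 48.5714 transactions/hour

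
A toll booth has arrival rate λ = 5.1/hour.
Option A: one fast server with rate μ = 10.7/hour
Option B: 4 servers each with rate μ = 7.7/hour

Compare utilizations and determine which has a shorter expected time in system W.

Option A: single server μ = 10.7 (M/M/1)
  ρ_A = 5.1/10.7 = 0.4766
  W_A = 1/(μ-λ) = 1/(10.7-5.1) = 1/5.60 = 0.1786

Option B: 4 servers μ = 7.7 (M/M/4)
  ρ_B = λ/(cμ) = 5.1/(4×7.7) = 0.1656
  Offered load a = λ/μ = cρ = 5.1/7.7 = 0.6623
  P₀ = [ Σₙ₌₀^3 aⁿ/n! + a^4/(4!(1-ρ)) ]⁻¹
  Σ = a^0/0! + a^1/1! + a^2/2! + a^3/3! = 1.0000 + 0.66234 + 0.21935 + 0.048427 = 1.9301
  a^4/(4!(1-ρ)) = 0.19245/(24 × 0.83442) = 0.009610
  P₀ = 1/(1.9301 + 0.009610) = 0.5155
  Lq = P₀·a^4·ρ / (4!(1-ρ)²) = 0.515538 × 0.192450 × 0.165584 / (24 × 0.696249) = 0.0009832
  Wq_B = Lq/λ = 0.0009832/5.1 = 0.0001928
  W_B = Wq_B + 1/μ = 0.0001928 + 0.1299 = 0.1301

Since W_B = 0.1301 < W_A = 0.1786, Option B (multiple servers) has the shorter time in system.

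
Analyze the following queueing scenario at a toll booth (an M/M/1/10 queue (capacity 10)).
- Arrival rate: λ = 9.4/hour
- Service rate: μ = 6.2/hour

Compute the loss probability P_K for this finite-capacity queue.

ρ = λ/μ = 9.4/6.2 = 1.51613
P₀ = (1-ρ)/(1-ρ^(K+1)) = (1-1.51613)/(1-1.51613^11) = -0.51613/-96.2973 = 0.005360
P_K = P₀×ρ^K = 0.005360 × 1.51613^10 = 0.005360 × 64.1748 = 0.3440
Blocking probability = 34.40%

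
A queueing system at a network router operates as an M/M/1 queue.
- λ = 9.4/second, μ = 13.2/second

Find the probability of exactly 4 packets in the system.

ρ = λ/μ = 9.4/13.2 = 0.7121
P(n) = (1-ρ)ρⁿ
P(4) = (1-0.7121) × 0.7121^4
P(4) = 0.28790 × 0.25714
P(4) = 0.07403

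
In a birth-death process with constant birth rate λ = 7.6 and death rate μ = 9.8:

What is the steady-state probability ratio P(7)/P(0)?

For constant rates: P(n)/P(0) = (λ/μ)^n
P(7)/P(0) = (7.6/9.8)^7 = 0.7755^7 = 0.1687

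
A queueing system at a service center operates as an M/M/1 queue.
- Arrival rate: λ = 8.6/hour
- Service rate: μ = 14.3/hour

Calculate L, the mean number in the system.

ρ = λ/μ = 8.6/14.3 = 0.6014
For M/M/1: L = λ/(μ-λ)
L = 8.6/(14.3-8.6) = 8.6/5.70
L = 1.5088 customers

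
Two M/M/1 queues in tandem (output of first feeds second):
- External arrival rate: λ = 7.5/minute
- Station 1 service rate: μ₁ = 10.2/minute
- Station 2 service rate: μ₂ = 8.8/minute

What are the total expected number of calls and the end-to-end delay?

By Jackson's theorem, each station behaves as independent M/M/1.
Station 1: ρ₁ = 7.5/10.2 = 0.7353, L₁ = ρ₁/(1-ρ₁) = λ/(μ₁-λ) = 7.5/2.70 = 2.7778
Station 2: ρ₂ = 7.5/8.8 = 0.8523, L₂ = ρ₂/(1-ρ₂) = λ/(μ₂-λ) = 7.5/1.30 = 5.7692
Total: L = L₁ + L₂ = 2.7778 + 5.7692 = 8.5470
W = L/λ = 8.5470/7.5 = 1.1396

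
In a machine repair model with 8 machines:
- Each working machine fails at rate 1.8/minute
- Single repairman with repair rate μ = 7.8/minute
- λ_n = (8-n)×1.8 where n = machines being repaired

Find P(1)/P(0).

P(1)/P(0) = ∏_{i=0}^{1-1} λ_i/μ_{i+1}
= (8-0)×1.8/7.8
= 1.8462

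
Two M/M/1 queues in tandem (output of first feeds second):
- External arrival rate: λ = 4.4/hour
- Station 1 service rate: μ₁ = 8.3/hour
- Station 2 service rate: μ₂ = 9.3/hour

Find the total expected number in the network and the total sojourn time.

By Jackson's theorem, each station behaves as independent M/M/1.
Station 1: ρ₁ = 4.4/8.3 = 0.5301, L₁ = ρ₁/(1-ρ₁) = λ/(μ₁-λ) = 4.4/3.90 = 1.1282
Station 2: ρ₂ = 4.4/9.3 = 0.4731, L₂ = ρ₂/(1-ρ₂) = λ/(μ₂-λ) = 4.4/4.90 = 0.8980
Total: L = L₁ + L₂ = 1.1282 + 0.8980 = 2.0262
W = L/λ = 2.0262/4.4 = 0.4605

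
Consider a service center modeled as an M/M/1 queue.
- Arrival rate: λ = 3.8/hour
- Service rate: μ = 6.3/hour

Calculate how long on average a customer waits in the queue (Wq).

First, compute utilization: ρ = λ/μ = 3.8/6.3 = 0.6032
For M/M/1: Wq = λ/(μ(μ-λ))
Wq = 3.8/(6.3 × (6.3-3.8))
Wq = 3.8/(6.3 × 2.50)
Wq = 0.2413 hours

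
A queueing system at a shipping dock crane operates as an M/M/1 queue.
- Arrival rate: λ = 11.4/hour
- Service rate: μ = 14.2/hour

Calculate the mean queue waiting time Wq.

First, compute utilization: ρ = λ/μ = 11.4/14.2 = 0.8028
For M/M/1: Wq = λ/(μ(μ-λ))
Wq = 11.4/(14.2 × (14.2-11.4))
Wq = 11.4/(14.2 × 2.80)
Wq = 0.2867 hours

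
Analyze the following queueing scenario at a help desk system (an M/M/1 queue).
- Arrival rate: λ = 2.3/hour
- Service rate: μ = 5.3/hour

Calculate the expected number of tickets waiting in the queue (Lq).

ρ = λ/μ = 2.3/5.3 = 0.4340
For M/M/1: Lq = λ²/(μ(μ-λ))
Lq = 5.29/(5.3 × 3.00)
Lq = 0.3327 tickets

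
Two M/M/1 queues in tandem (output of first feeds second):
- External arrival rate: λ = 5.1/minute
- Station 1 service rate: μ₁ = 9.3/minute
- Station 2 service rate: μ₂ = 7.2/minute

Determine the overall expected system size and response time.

By Jackson's theorem, each station behaves as independent M/M/1.
Station 1: ρ₁ = 5.1/9.3 = 0.5484, L₁ = ρ₁/(1-ρ₁) = λ/(μ₁-λ) = 5.1/4.20 = 1.2143
Station 2: ρ₂ = 5.1/7.2 = 0.7083, L₂ = ρ₂/(1-ρ₂) = λ/(μ₂-λ) = 5.1/2.10 = 2.4286
Total: L = L₁ + L₂ = 1.2143 + 2.4286 = 3.6429
W = L/λ = 3.6429/5.1 = 0.7143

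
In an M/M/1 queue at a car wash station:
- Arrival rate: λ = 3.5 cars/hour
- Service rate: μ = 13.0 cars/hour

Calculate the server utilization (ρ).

Server utilization: ρ = λ/μ
ρ = 3.5/13.0 = 0.2692
The server is busy 26.92% of the time.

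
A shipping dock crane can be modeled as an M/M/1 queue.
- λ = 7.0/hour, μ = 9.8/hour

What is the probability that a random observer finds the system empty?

ρ = λ/μ = 7.0/9.8 = 0.7143
P(0) = 1 - ρ = 1 - 0.7143 = 0.2857
The server is idle 28.57% of the time.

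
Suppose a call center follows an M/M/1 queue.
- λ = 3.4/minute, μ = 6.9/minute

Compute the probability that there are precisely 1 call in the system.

ρ = λ/μ = 3.4/6.9 = 0.4928
P(n) = (1-ρ)ρⁿ
P(1) = (1-0.4928) × 0.4928^1
P(1) = 0.5072 × 0.4928
P(1) = 0.2499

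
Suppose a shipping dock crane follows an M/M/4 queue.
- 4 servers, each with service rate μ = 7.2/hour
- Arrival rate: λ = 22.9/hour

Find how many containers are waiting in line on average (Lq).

Traffic intensity: ρ = λ/(cμ) = 22.9/(4×7.2) = 0.7951
Since ρ = 0.7951 < 1, system is stable.
Offered load a = λ/μ = cρ = 22.9/7.2 = 3.1806
P₀ = [ Σₙ₌₀^3 aⁿ/n! + a^4/(4!(1-ρ)) ]⁻¹
Σ = a^0/0! + a^1/1! + a^2/2! + a^3/3! = 1.00000 + 3.18056 + 5.05797 + 5.36238 = 14.6009
a^4/(4!(1-ρ)) = 102.3321/(24 × 0.204861) = 20.8133
P₀ = 1/(14.6009 + 20.8133) = 0.02824
Lq = P₀·a^4·ρ / (4!(1-ρ)²) = 0.02824 × 102.3321 × 0.7951 / (24 × 0.04197) = 2.2811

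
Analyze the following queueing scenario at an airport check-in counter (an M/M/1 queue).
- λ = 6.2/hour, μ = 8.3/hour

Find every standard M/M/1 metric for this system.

Step 1: ρ = λ/μ = 6.2/8.3 = 0.7470
Step 2: L = λ/(μ-λ) = 6.2/2.10 = 2.9524
Step 3: Lq = λ²/(μ(μ-λ)) = 38.44/(8.3×2.10) = 2.2054
Step 4: W = 1/(μ-λ) = 1/2.10 = 0.4762
Step 5: Wq = λ/(μ(μ-λ)) = 6.2/(8.3×2.10) = 0.3557
Step 6: P(0) = 1-ρ = 0.2530
Verify: L = λW = 6.2×0.4762 = 2.9524 ✔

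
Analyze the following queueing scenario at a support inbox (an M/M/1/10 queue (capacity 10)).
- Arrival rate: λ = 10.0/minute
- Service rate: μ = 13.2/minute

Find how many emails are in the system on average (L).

ρ = λ/μ = 10.0/13.2 = 0.757576
P₀ = (1-ρ)/(1-ρ^(K+1)) = (1-0.757576)/(1-0.757576^11) = 0.2424/0.9528 = 0.2544
P_K = P₀×ρ^K = 0.2544 × 0.757576^10 = 0.2544 × 0.06227 = 0.01584
L = ρ[1 - (K+1)ρ^K + Kρ^(K+1)] / [(1-ρ)(1-ρ^(K+1))]
L = 0.757576 × (1 - 11×0.062268 + 10×0.047172) / ((1 - 0.757576) × (1 - 0.047172)) = 2.5804 emails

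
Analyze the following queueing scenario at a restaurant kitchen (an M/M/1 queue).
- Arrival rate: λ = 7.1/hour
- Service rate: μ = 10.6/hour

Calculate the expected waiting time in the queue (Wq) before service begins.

First, compute utilization: ρ = λ/μ = 7.1/10.6 = 0.6698
For M/M/1: Wq = λ/(μ(μ-λ))
Wq = 7.1/(10.6 × (10.6-7.1))
Wq = 7.1/(10.6 × 3.50)
Wq = 0.1914 hours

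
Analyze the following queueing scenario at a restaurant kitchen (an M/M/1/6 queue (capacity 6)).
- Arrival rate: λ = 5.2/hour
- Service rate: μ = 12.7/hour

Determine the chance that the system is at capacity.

ρ = λ/μ = 5.2/12.7 = 0.40945
P₀ = (1-ρ)/(1-ρ^(K+1)) = (1-0.40945)/(1-0.40945^7) = 0.5906/0.9981 = 0.5917
P_K = P₀×ρ^K = 0.5917 × 0.40945^6 = 0.5917 × 0.004712 = 0.002788
Blocking probability = 0.28%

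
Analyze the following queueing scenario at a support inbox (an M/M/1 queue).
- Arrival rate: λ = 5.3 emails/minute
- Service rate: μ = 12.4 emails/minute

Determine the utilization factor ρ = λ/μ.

Server utilization: ρ = λ/μ
ρ = 5.3/12.4 = 0.4274
The server is busy 42.74% of the time.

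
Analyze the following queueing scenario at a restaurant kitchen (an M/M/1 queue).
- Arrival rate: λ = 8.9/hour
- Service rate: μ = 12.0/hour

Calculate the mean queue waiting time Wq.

First, compute utilization: ρ = λ/μ = 8.9/12.0 = 0.7417
For M/M/1: Wq = λ/(μ(μ-λ))
Wq = 8.9/(12.0 × (12.0-8.9))
Wq = 8.9/(12.0 × 3.10)
Wq = 0.2392 hours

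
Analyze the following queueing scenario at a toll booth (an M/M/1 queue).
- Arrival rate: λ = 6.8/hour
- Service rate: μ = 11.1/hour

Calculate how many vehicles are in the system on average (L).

ρ = λ/μ = 6.8/11.1 = 0.6126
For M/M/1: L = λ/(μ-λ)
L = 6.8/(11.1-6.8) = 6.8/4.30
L = 1.5814 vehicles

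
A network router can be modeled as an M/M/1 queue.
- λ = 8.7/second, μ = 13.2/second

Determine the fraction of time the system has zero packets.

ρ = λ/μ = 8.7/13.2 = 0.6591
P(0) = 1 - ρ = 1 - 0.6591 = 0.3409
The server is idle 34.09% of the time.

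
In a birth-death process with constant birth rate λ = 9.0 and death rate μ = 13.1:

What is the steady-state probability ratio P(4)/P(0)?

For constant rates: P(n)/P(0) = (λ/μ)^n
P(4)/P(0) = (9.0/13.1)^4 = 0.6870^4 = 0.2228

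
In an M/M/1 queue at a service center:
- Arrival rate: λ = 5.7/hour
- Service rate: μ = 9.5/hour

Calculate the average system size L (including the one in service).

ρ = λ/μ = 5.7/9.5 = 0.6000
For M/M/1: L = λ/(μ-λ)
L = 5.7/(9.5-5.7) = 5.7/3.80
L = 1.5000 customers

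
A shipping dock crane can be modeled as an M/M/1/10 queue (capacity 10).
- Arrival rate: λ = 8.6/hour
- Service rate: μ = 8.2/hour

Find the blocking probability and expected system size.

ρ = λ/μ = 8.6/8.2 = 1.04878
P₀ = (1-ρ)/(1-ρ^(K+1)) = (1-1.04878)/(1-1.04878^11) = -0.04878/-0.6886 = 0.07084
P_K = P₀×ρ^K = 0.07084 × 1.04878^10 = 0.07084 × 1.6101 = 0.1141
Blocking probability P_10 = 0.1141 (11.41%)
L = ρ[1 - (K+1)ρ^K + Kρ^(K+1)] / [(1-ρ)(1-ρ^(K+1))]
L = 1.04878 × (1 - 11×1.610067 + 10×1.688606) / ((1 - 1.04878) × (1 - 1.688606)) = 5.4741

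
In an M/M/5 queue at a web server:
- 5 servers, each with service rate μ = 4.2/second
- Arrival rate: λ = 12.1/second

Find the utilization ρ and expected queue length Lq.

Traffic intensity: ρ = λ/(cμ) = 12.1/(5×4.2) = 0.5762
Since ρ = 0.5762 < 1, system is stable.
Offered load a = λ/μ = cρ = 12.1/4.2 = 2.8810
P₀ = [ Σₙ₌₀^4 aⁿ/n! + a^5/(5!(1-ρ)) ]⁻¹
Σ = a^0/0! + a^1/1! + a^2/2! + a^3/3! + a^4/4! = 1.0000 + 2.8810 + 4.1499 + 3.9853 + 2.8703 = 14.8865
a^5/(5!(1-ρ)) = 198.4634/(120 × 0.42381) = 3.9024
P₀ = 1/(14.8865 + 3.9024) = 0.05322
Lq = P₀·a^5·ρ / (5!(1-ρ)²) = 0.05322 × 198.4634 × 0.5762 / (120 × 0.1796) = 0.2824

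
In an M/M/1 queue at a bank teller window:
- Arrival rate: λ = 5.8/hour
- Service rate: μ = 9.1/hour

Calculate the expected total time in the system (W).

First, compute utilization: ρ = λ/μ = 5.8/9.1 = 0.6374
For M/M/1: W = 1/(μ-λ)
W = 1/(9.1-5.8) = 1/3.30
W = 0.3030 hours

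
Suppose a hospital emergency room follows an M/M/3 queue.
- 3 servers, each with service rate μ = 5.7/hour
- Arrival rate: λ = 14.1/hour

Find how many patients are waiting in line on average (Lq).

Traffic intensity: ρ = λ/(cμ) = 14.1/(3×5.7) = 0.8246
Since ρ = 0.8246 < 1, system is stable.
Offered load a = λ/μ = cρ = 14.1/5.7 = 2.4737
P₀ = [ Σₙ₌₀^2 aⁿ/n! + a^3/(3!(1-ρ)) ]⁻¹
Σ = a^0/0! + a^1/1! + a^2/2! = 1.00000 + 2.47368 + 3.05956 = 6.5332
a^3/(3!(1-ρ)) = 15.1368/(6 × 0.175439) = 14.3799
P₀ = 1/(6.5332 + 14.3799) = 0.04782
Lq = P₀·a^3·ρ / (3!(1-ρ)²) = 0.047817 × 15.1368 × 0.82456 / (6 × 0.030779) = 3.2317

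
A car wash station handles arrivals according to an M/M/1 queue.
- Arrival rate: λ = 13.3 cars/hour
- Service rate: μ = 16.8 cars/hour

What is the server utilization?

Server utilization: ρ = λ/μ
ρ = 13.3/16.8 = 0.7917
The server is busy 79.17% of the time.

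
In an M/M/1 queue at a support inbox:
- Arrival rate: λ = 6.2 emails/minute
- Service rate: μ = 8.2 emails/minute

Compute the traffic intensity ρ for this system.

Server utilization: ρ = λ/μ
ρ = 6.2/8.2 = 0.7561
The server is busy 75.61% of the time.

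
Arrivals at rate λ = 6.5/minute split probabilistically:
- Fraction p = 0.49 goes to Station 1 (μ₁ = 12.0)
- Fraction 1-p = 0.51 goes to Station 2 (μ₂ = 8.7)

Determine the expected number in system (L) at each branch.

Effective rates: λ₁ = 6.5×0.49 = 3.185, λ₂ = 6.5×0.51 = 3.315
Station 1: ρ₁ = 3.185/12.0 = 0.2654, L₁ = ρ₁/(1-ρ₁) = 0.2654/(1-0.2654) = 0.3613
Station 2: ρ₂ = 3.315/8.7 = 0.38103, L₂ = ρ₂/(1-ρ₂) = 0.38103/(1-0.38103) = 0.6156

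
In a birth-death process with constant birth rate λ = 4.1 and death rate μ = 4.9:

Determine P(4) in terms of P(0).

For constant rates: P(n)/P(0) = (λ/μ)^n
P(4)/P(0) = (4.1/4.9)^4 = 0.83673^4 = 0.4902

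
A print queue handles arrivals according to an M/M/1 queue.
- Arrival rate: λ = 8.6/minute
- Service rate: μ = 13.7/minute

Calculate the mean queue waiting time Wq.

First, compute utilization: ρ = λ/μ = 8.6/13.7 = 0.6277
For M/M/1: Wq = λ/(μ(μ-λ))
Wq = 8.6/(13.7 × (13.7-8.6))
Wq = 8.6/(13.7 × 5.10)
Wq = 0.1231 minutes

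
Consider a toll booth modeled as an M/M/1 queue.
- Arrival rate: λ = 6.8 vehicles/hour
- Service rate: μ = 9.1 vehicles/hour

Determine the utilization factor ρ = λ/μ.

Server utilization: ρ = λ/μ
ρ = 6.8/9.1 = 0.7473
The server is busy 74.73% of the time.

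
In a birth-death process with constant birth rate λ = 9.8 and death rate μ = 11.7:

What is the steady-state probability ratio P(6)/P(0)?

For constant rates: P(n)/P(0) = (λ/μ)^n
P(6)/P(0) = (9.8/11.7)^6 = 0.8376^6 = 0.3453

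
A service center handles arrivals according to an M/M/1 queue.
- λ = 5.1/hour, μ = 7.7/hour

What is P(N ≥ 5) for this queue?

ρ = λ/μ = 5.1/7.7 = 0.66234
P(N ≥ n) = ρⁿ
P(N ≥ 5) = 0.66234^5
P(N ≥ 5) = 0.1275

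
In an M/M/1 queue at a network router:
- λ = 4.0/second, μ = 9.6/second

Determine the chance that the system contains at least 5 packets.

ρ = λ/μ = 4.0/9.6 = 0.4167
P(N ≥ n) = ρⁿ
P(N ≥ 5) = 0.4167^5
P(N ≥ 5) = 0.01256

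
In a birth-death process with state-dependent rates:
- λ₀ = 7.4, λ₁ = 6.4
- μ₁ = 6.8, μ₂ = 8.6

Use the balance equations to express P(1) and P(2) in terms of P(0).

Balance equations:
State 0: λ₀P₀ = μ₁P₁ → P₁ = (λ₀/μ₁)P₀ = (7.4/6.8)P₀ = 1.0882P₀
State 1: P₂ = (λ₀λ₁)/(μ₁μ₂)P₀ = (7.4×6.4)/(6.8×8.6)P₀ = 0.8098P₀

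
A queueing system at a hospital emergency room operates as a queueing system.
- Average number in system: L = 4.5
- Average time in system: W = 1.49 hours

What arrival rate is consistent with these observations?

Little's Law: L = λW, so λ = L/W
λ = 4.5/1.49 = 3.0201 patients/hour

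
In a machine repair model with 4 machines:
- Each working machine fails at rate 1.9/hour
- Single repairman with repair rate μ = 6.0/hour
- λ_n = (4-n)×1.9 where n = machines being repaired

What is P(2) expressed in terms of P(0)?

P(2)/P(0) = ∏_{i=0}^{2-1} λ_i/μ_{i+1}
= (4-0)×1.9/6.0 × (4-1)×1.9/6.0
= 1.2033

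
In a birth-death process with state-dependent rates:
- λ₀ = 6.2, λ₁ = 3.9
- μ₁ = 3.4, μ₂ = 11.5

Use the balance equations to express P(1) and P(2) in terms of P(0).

Balance equations:
State 0: λ₀P₀ = μ₁P₁ → P₁ = (λ₀/μ₁)P₀ = (6.2/3.4)P₀ = 1.8235P₀
State 1: P₂ = (λ₀λ₁)/(μ₁μ₂)P₀ = (6.2×3.9)/(3.4×11.5)P₀ = 0.6184P₀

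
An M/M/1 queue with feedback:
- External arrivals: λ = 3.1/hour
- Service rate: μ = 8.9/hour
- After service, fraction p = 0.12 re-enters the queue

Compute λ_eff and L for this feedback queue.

Effective arrival rate: λ_eff = λ/(1-p) = 3.1/(1-0.12) = 3.1/0.88 = 3.5227
ρ = λ_eff/μ = 3.5227/8.9 = 0.3958
L = ρ/(1-ρ) = 0.3958/(1-0.3958) = 0.6551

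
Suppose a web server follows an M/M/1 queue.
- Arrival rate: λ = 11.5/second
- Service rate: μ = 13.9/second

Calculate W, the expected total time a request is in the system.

First, compute utilization: ρ = λ/μ = 11.5/13.9 = 0.8273
For M/M/1: W = 1/(μ-λ)
W = 1/(13.9-11.5) = 1/2.40
W = 0.4167 seconds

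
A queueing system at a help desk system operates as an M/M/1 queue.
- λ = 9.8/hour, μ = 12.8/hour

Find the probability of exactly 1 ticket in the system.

ρ = λ/μ = 9.8/12.8 = 0.76562
P(n) = (1-ρ)ρⁿ
P(1) = (1-0.76562) × 0.76562^1
P(1) = 0.23438 × 0.76562
P(1) = 0.1794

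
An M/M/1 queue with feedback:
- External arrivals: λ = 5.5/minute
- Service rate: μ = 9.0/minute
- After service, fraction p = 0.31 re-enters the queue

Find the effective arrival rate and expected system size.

Effective arrival rate: λ_eff = λ/(1-p) = 5.5/(1-0.31) = 5.5/0.69 = 7.97101
ρ = λ_eff/μ = 7.97101/9.0 = 0.885668
L = ρ/(1-ρ) = 0.885668/(1-0.885668) = 7.7465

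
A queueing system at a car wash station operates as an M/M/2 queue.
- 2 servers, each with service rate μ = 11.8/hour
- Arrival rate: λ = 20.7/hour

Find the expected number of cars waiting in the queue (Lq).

Traffic intensity: ρ = λ/(cμ) = 20.7/(2×11.8) = 0.8771
Since ρ = 0.8771 < 1, system is stable.
Offered load a = λ/μ = cρ = 20.7/11.8 = 1.7542
P₀ = [ Σₙ₌₀^1 aⁿ/n! + a^2/(2!(1-ρ)) ]⁻¹
Σ = a^0/0! + a^1/1! = 1.0000 + 1.7542 = 2.7542
a^2/(2!(1-ρ)) = 3.0773/(2 × 0.12288) = 12.5216
P₀ = 1/(2.7542 + 12.5216) = 0.06546
Lq = P₀·a^2·ρ / (2!(1-ρ)²) = 0.0654628 × 3.07735 × 0.877119 / (2 × 0.0150998) = 5.8510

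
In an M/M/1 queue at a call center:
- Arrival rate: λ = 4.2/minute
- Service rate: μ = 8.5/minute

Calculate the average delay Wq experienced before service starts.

First, compute utilization: ρ = λ/μ = 4.2/8.5 = 0.4941
For M/M/1: Wq = λ/(μ(μ-λ))
Wq = 4.2/(8.5 × (8.5-4.2))
Wq = 4.2/(8.5 × 4.30)
Wq = 0.1149 minutes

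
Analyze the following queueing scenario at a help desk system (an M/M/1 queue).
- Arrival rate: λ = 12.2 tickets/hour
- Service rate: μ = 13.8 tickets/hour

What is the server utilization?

Server utilization: ρ = λ/μ
ρ = 12.2/13.8 = 0.8841
The server is busy 88.41% of the time.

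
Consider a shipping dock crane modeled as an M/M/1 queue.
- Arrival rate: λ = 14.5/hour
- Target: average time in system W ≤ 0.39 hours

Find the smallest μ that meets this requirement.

For M/M/1: W = 1/(μ-λ)
Need W ≤ 0.39, so 1/(μ-λ) ≤ 0.39
μ - λ ≥ 1/0.39 = 2.5641
μ ≥ 14.5 + 2.5641 = 17.0641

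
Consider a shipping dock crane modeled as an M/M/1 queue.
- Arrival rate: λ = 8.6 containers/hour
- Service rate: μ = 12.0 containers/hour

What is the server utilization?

Server utilization: ρ = λ/μ
ρ = 8.6/12.0 = 0.7167
The server is busy 71.67% of the time.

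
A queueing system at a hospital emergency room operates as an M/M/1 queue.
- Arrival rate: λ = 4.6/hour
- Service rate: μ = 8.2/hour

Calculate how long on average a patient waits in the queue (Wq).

First, compute utilization: ρ = λ/μ = 4.6/8.2 = 0.5610
For M/M/1: Wq = λ/(μ(μ-λ))
Wq = 4.6/(8.2 × (8.2-4.6))
Wq = 4.6/(8.2 × 3.60)
Wq = 0.1558 hours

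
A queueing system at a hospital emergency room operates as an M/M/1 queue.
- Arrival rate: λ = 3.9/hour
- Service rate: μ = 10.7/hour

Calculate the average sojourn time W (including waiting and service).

First, compute utilization: ρ = λ/μ = 3.9/10.7 = 0.3645
For M/M/1: W = 1/(μ-λ)
W = 1/(10.7-3.9) = 1/6.80
W = 0.1471 hours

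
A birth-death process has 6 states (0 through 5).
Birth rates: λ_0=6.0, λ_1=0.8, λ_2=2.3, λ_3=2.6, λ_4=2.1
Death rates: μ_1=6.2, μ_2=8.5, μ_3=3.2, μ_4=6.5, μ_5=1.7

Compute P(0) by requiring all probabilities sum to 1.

Ratios P(n)/P(0) = (λ₀···λₙ₋₁)/(μ₁···μₙ):
P(1)/P(0) = (6.0)/(6.2) = 0.9677
P(2)/P(0) = (6.0×0.8)/(6.2×8.5) = 0.09108
P(3)/P(0) = (6.0×0.8×2.3)/(6.2×8.5×3.2) = 0.06546
P(4)/P(0) = (6.0×0.8×2.3×2.6)/(6.2×8.5×3.2×6.5) = 0.02619
P(5)/P(0) = (6.0×0.8×2.3×2.6×2.1)/(6.2×8.5×3.2×6.5×1.7) = 0.03235

Normalization: ∑ P(n) = 1
P(0) × (1.0000 + 0.9677 + 0.09108 + 0.06546 + 0.02619 + 0.03235) = 1
P(0) × 2.1828 = 1
P(0) = 1/2.1828 = 0.4581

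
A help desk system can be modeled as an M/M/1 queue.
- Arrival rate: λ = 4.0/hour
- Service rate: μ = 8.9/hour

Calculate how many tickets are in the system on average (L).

ρ = λ/μ = 4.0/8.9 = 0.4494
For M/M/1: L = λ/(μ-λ)
L = 4.0/(8.9-4.0) = 4.0/4.90
L = 0.8163 tickets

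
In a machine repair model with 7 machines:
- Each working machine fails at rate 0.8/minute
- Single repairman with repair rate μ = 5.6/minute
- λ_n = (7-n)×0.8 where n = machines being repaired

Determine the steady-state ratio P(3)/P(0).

P(3)/P(0) = ∏_{i=0}^{3-1} λ_i/μ_{i+1}
= (7-0)×0.8/5.6 × (7-1)×0.8/5.6 × (7-2)×0.8/5.6
= 0.6122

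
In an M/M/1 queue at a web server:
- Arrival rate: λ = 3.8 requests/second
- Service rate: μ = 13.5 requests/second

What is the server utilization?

Server utilization: ρ = λ/μ
ρ = 3.8/13.5 = 0.2815
The server is busy 28.15% of the time.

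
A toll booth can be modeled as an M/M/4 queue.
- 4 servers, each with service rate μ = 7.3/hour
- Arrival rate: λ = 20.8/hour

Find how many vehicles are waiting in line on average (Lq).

Traffic intensity: ρ = λ/(cμ) = 20.8/(4×7.3) = 0.7123
Since ρ = 0.7123 < 1, system is stable.
Offered load a = λ/μ = cρ = 20.8/7.3 = 2.8493
P₀ = [ Σₙ₌₀^3 aⁿ/n! + a^4/(4!(1-ρ)) ]⁻¹
Σ = a^0/0! + a^1/1! + a^2/2! + a^3/3! = 1.0000 + 2.8493 + 4.0593 + 3.8554 = 11.7640
a^4/(4!(1-ρ)) = 65.9116/(24 × 0.287671) = 9.5467
P₀ = 1/(11.7640 + 9.5467) = 0.04692
Lq = P₀·a^4·ρ / (4!(1-ρ)²) = 0.046925 × 65.9116 × 0.71233 / (24 × 0.082755) = 1.1093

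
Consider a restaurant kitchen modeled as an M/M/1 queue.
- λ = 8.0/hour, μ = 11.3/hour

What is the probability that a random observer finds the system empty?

ρ = λ/μ = 8.0/11.3 = 0.7080
P(0) = 1 - ρ = 1 - 0.7080 = 0.2920
The server is idle 29.20% of the time.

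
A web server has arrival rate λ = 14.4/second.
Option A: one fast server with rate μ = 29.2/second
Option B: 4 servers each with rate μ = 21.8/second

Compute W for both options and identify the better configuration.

Option A: single server μ = 29.2 (M/M/1)
  ρ_A = 14.4/29.2 = 0.4932
  W_A = 1/(μ-λ) = 1/(29.2-14.4) = 1/14.80 = 0.06757

Option B: 4 servers μ = 21.8 (M/M/4)
  ρ_B = λ/(cμ) = 14.4/(4×21.8) = 0.1651
  Offered load a = λ/μ = cρ = 14.4/21.8 = 0.6606
  P₀ = [ Σₙ₌₀^3 aⁿ/n! + a^4/(4!(1-ρ)) ]⁻¹
  Σ = a^0/0! + a^1/1! + a^2/2! + a^3/3! = 1.0000 + 0.66055 + 0.21816 + 0.048036 = 1.9267
  a^4/(4!(1-ρ)) = 0.1904/(24 × 0.8349) = 0.009502
  P₀ = 1/(1.9267 + 0.009502) = 0.5165
  Lq = P₀·a^4·ρ / (4!(1-ρ)²) = 0.51646 × 0.19038 × 0.16514 / (24 × 0.69700) = 0.0009707
  Wq_B = Lq/λ = 0.0009707/14.4 = 0.00006741
  W_B = Wq_B + 1/μ = 0.00006741 + 0.04587 = 0.04594

Since W_B = 0.04594 < W_A = 0.06757, Option B (multiple servers) has the shorter time in system.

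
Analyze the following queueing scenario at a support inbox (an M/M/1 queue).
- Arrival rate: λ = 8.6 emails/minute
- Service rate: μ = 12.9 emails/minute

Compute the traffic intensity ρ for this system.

Server utilization: ρ = λ/μ
ρ = 8.6/12.9 = 0.6667
The server is busy 66.67% of the time.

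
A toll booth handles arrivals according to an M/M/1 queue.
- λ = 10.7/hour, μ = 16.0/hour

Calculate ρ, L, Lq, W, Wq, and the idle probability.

Step 1: ρ = λ/μ = 10.7/16.0 = 0.6687
Step 2: L = λ/(μ-λ) = 10.7/5.30 = 2.0189
Step 3: Lq = λ²/(μ(μ-λ)) = 114.49/(16.0×5.30) = 1.3501
Step 4: W = 1/(μ-λ) = 1/5.30 = 0.18868
Step 5: Wq = λ/(μ(μ-λ)) = 10.7/(16.0×5.30) = 0.1262
Step 6: P(0) = 1-ρ = 0.3313
Verify: L = λW = 10.7×0.18868 = 2.0189 ✔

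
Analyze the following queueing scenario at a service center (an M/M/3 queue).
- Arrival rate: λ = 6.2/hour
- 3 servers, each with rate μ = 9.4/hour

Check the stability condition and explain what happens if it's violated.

Stability requires ρ = λ/(cμ) < 1
ρ = 6.2/(3 × 9.4) = 6.2/28.20 = 0.2199
Since 0.2199 < 1, the system is STABLE.
The servers are busy 21.99% of the time.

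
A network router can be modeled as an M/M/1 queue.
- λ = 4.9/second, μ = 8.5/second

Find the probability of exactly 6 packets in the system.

ρ = λ/μ = 4.9/8.5 = 0.57647
P(n) = (1-ρ)ρⁿ
P(6) = (1-0.57647) × 0.57647^6
P(6) = 0.4235 × 0.03670
P(6) = 0.01554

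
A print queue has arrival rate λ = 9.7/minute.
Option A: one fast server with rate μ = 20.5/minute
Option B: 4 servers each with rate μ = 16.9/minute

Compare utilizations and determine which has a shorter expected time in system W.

Option A: single server μ = 20.5 (M/M/1)
  ρ_A = 9.7/20.5 = 0.4732
  W_A = 1/(μ-λ) = 1/(20.5-9.7) = 1/10.80 = 0.09259

Option B: 4 servers μ = 16.9 (M/M/4)
  ρ_B = λ/(cμ) = 9.7/(4×16.9) = 0.1435
  Offered load a = λ/μ = cρ = 9.7/16.9 = 0.5740
  P₀ = [ Σₙ₌₀^3 aⁿ/n! + a^4/(4!(1-ρ)) ]⁻¹
  Σ = a^0/0! + a^1/1! + a^2/2! + a^3/3! = 1.0000 + 0.5740 + 0.1647 + 0.03151 = 1.7702
  a^4/(4!(1-ρ)) = 0.10853/(24 × 0.85651) = 0.005280
  P₀ = 1/(1.7702 + 0.005280) = 0.5632
  Lq = P₀·a^4·ρ / (4!(1-ρ)²) = 0.56323 × 0.10853 × 0.14349 / (24 × 0.73361) = 0.0004982
  Wq_B = Lq/λ = 0.0004982/9.7 = 0.00005136
  W_B = Wq_B + 1/μ = 0.00005136 + 0.05917 = 0.05922

Since W_B = 0.05922 < W_A = 0.09259, Option B (multiple servers) has the shorter time in system.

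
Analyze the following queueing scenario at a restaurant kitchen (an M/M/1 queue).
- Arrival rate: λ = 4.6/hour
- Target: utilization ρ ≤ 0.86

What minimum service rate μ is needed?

ρ = λ/μ, so μ = λ/ρ
μ ≥ 4.6/0.86 = 5.3488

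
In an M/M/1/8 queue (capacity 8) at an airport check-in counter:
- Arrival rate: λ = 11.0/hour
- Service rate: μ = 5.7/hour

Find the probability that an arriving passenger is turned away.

ρ = λ/μ = 11.0/5.7 = 1.92982
P₀ = (1-ρ)/(1-ρ^(K+1)) = (1-1.92982)/(1-1.92982^9) = -0.9298/-370.2370 = 0.002511
P_K = P₀×ρ^K = 0.0025114 × 1.92982^8 = 0.0025114 × 192.3687 = 0.4831
Blocking probability = 48.31%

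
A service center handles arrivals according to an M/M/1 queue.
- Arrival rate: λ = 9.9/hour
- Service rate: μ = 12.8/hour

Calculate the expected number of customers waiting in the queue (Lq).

ρ = λ/μ = 9.9/12.8 = 0.7734
For M/M/1: Lq = λ²/(μ(μ-λ))
Lq = 98.01/(12.8 × 2.90)
Lq = 2.6404 customers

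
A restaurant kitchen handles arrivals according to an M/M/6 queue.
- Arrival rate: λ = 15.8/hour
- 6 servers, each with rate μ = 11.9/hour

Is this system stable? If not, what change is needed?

Stability requires ρ = λ/(cμ) < 1
ρ = 15.8/(6 × 11.9) = 15.8/71.40 = 0.2213
Since 0.2213 < 1, the system is STABLE.
The servers are busy 22.13% of the time.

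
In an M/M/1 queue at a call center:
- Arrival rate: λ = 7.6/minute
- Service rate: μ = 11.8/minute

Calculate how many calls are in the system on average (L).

ρ = λ/μ = 7.6/11.8 = 0.6441
For M/M/1: L = λ/(μ-λ)
L = 7.6/(11.8-7.6) = 7.6/4.20
L = 1.8095 calls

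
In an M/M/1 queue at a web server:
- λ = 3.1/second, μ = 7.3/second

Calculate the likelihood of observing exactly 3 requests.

ρ = λ/μ = 3.1/7.3 = 0.42466
P(n) = (1-ρ)ρⁿ
P(3) = (1-0.42466) × 0.42466^3
P(3) = 0.5753 × 0.07658
P(3) = 0.04406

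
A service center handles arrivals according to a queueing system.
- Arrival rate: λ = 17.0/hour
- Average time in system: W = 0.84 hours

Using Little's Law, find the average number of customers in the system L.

Little's Law: L = λW
L = 17.0 × 0.84 = 14.2800 customers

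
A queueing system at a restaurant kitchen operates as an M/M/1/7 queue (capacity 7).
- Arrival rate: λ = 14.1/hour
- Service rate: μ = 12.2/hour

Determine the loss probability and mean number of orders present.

ρ = λ/μ = 14.1/12.2 = 1.15574
P₀ = (1-ρ)/(1-ρ^(K+1)) = (1-1.15574)/(1-1.15574^8) = -0.15574/-2.1833 = 0.07133
P_K = P₀×ρ^K = 0.07133 × 1.15574^7 = 0.07133 × 2.7544 = 0.1965
Blocking probability P_7 = 0.1965 (19.65%)
L = ρ[1 - (K+1)ρ^K + Kρ^(K+1)] / [(1-ρ)(1-ρ^(K+1))]
L = 1.15574 × (1 - 8×2.754362 + 7×3.183326) / ((1 - 1.15574) × (1 - 3.183326)) = 4.2432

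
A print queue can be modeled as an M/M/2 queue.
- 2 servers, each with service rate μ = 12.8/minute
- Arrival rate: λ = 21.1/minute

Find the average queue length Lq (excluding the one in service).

Traffic intensity: ρ = λ/(cμ) = 21.1/(2×12.8) = 0.8242
Since ρ = 0.8242 < 1, system is stable.
Offered load a = λ/μ = cρ = 21.1/12.8 = 1.6484
P₀ = [ Σₙ₌₀^1 aⁿ/n! + a^2/(2!(1-ρ)) ]⁻¹
Σ = a^0/0! + a^1/1! = 1.0000 + 1.6484 = 2.6484
a^2/(2!(1-ρ)) = 2.7173/(2 × 0.17578) = 7.7293
P₀ = 1/(2.6484 + 7.7293) = 0.09636
Lq = P₀·a^2·ρ / (2!(1-ρ)²) = 0.0963597 × 2.71735 × 0.824219 / (2 × 0.0308990) = 3.4923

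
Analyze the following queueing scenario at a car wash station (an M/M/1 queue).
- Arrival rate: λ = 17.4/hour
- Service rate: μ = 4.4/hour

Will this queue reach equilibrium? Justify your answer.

Stability requires ρ = λ/(cμ) < 1
ρ = 17.4/(1 × 4.4) = 17.4/4.40 = 3.9545
Since 3.9545 ≥ 1, the system is UNSTABLE.
Queue grows without bound. Need μ > λ = 17.4.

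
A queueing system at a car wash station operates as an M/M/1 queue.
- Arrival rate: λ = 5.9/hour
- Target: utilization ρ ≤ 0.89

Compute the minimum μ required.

ρ = λ/μ, so μ = λ/ρ
μ ≥ 5.9/0.89 = 6.6292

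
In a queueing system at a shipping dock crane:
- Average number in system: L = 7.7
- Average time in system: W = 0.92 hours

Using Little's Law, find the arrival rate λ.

Little's Law: L = λW, so λ = L/W
λ = 7.7/0.92 = 8.3696 containers/hour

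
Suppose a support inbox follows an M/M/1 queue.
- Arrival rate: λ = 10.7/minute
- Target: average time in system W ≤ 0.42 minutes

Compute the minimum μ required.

For M/M/1: W = 1/(μ-λ)
Need W ≤ 0.42, so 1/(μ-λ) ≤ 0.42
μ - λ ≥ 1/0.42 = 2.3810
μ ≥ 10.7 + 2.3810 = 13.0810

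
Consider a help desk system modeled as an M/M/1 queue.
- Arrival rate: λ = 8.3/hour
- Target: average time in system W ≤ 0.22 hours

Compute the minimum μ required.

For M/M/1: W = 1/(μ-λ)
Need W ≤ 0.22, so 1/(μ-λ) ≤ 0.22
μ - λ ≥ 1/0.22 = 4.5455
μ ≥ 8.3 + 4.5455 = 12.8455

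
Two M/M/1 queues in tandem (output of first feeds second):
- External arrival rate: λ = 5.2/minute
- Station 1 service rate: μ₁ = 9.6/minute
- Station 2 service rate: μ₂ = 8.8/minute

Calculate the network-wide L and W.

By Jackson's theorem, each station behaves as independent M/M/1.
Station 1: ρ₁ = 5.2/9.6 = 0.5417, L₁ = ρ₁/(1-ρ₁) = λ/(μ₁-λ) = 5.2/4.40 = 1.18182
Station 2: ρ₂ = 5.2/8.8 = 0.5909, L₂ = ρ₂/(1-ρ₂) = λ/(μ₂-λ) = 5.2/3.60 = 1.44444
Total: L = L₁ + L₂ = 1.18182 + 1.44444 = 2.6263
W = L/λ = 2.6263/5.2 = 0.5051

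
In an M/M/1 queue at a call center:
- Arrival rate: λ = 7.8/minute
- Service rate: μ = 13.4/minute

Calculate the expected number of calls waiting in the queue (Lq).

ρ = λ/μ = 7.8/13.4 = 0.5821
For M/M/1: Lq = λ²/(μ(μ-λ))
Lq = 60.84/(13.4 × 5.60)
Lq = 0.8108 calls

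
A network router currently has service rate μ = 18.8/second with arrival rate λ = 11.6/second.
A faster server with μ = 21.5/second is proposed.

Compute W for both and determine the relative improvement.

System 1: ρ₁ = 11.6/18.8 = 0.6170, W₁ = 1/(18.8-11.6) = 0.13889
System 2: ρ₂ = 11.6/21.5 = 0.5395, W₂ = 1/(21.5-11.6) = 0.10101
Improvement: (W₁-W₂)/W₁ = (0.13889-0.10101)/0.13889 = 27.27%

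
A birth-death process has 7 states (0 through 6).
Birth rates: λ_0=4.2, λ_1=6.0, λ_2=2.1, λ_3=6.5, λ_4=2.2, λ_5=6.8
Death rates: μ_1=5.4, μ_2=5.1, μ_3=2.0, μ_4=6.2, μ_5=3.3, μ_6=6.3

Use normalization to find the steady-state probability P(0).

Ratios P(n)/P(0) = (λ₀···λₙ₋₁)/(μ₁···μₙ):
P(1)/P(0) = (4.2)/(5.4) = 0.7778
P(2)/P(0) = (4.2×6.0)/(5.4×5.1) = 0.9150
P(3)/P(0) = (4.2×6.0×2.1)/(5.4×5.1×2.0) = 0.9608
P(4)/P(0) = (4.2×6.0×2.1×6.5)/(5.4×5.1×2.0×6.2) = 1.0073
P(5)/P(0) = (4.2×6.0×2.1×6.5×2.2)/(5.4×5.1×2.0×6.2×3.3) = 0.6715
P(6)/P(0) = (4.2×6.0×2.1×6.5×2.2×6.8)/(5.4×5.1×2.0×6.2×3.3×6.3) = 0.7248

Normalization: ∑ P(n) = 1
P(0) × (1.0000 + 0.7778 + 0.9150 + 0.9608 + 1.0073 + 0.6715 + 0.7248) = 1
P(0) × 6.0572 = 1
P(0) = 1/6.0572 = 0.1651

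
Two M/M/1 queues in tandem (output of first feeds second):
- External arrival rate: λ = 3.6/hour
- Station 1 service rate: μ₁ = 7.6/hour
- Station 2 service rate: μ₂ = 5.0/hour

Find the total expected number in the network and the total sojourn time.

By Jackson's theorem, each station behaves as independent M/M/1.
Station 1: ρ₁ = 3.6/7.6 = 0.4737, L₁ = ρ₁/(1-ρ₁) = λ/(μ₁-λ) = 3.6/4.00 = 0.9000
Station 2: ρ₂ = 3.6/5.0 = 0.7200, L₂ = ρ₂/(1-ρ₂) = λ/(μ₂-λ) = 3.6/1.40 = 2.5714
Total: L = L₁ + L₂ = 0.9000 + 2.5714 = 3.4714
W = L/λ = 3.4714/3.6 = 0.9643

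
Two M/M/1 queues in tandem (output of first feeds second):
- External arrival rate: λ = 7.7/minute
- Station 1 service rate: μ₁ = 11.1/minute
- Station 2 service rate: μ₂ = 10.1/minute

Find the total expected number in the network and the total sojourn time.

By Jackson's theorem, each station behaves as independent M/M/1.
Station 1: ρ₁ = 7.7/11.1 = 0.6937, L₁ = ρ₁/(1-ρ₁) = λ/(μ₁-λ) = 7.7/3.40 = 2.2647
Station 2: ρ₂ = 7.7/10.1 = 0.7624, L₂ = ρ₂/(1-ρ₂) = λ/(μ₂-λ) = 7.7/2.40 = 3.2083
Total: L = L₁ + L₂ = 2.2647 + 3.2083 = 5.4730
W = L/λ = 5.4730/7.7 = 0.7108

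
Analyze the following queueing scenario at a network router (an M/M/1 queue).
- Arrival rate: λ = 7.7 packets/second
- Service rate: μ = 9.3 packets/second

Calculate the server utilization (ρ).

Server utilization: ρ = λ/μ
ρ = 7.7/9.3 = 0.8280
The server is busy 82.80% of the time.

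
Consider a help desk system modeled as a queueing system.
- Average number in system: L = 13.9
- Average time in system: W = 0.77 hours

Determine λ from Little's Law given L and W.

Little's Law: L = λW, so λ = L/W
λ = 13.9/0.77 = 18.0519 tickets/hour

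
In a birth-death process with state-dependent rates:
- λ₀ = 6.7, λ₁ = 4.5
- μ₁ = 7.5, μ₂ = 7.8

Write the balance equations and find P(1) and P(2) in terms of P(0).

Balance equations:
State 0: λ₀P₀ = μ₁P₁ → P₁ = (λ₀/μ₁)P₀ = (6.7/7.5)P₀ = 0.8933P₀
State 1: P₂ = (λ₀λ₁)/(μ₁μ₂)P₀ = (6.7×4.5)/(7.5×7.8)P₀ = 0.5154P₀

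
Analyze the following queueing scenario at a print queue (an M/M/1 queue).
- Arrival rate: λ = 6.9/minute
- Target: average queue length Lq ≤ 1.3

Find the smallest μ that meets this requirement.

For M/M/1: Lq = λ²/(μ(μ-λ))
Need Lq ≤ 1.3, i.e. μ(μ-λ) ≥ λ²/1.3
μ² - 6.9μ - 47.61/1.3 ≥ 0  →  μ² - 6.9μ - 36.62308 ≥ 0
Quadratic formula (positive root): μ = [λ + √(λ² + 4×36.62308)]/2
Discriminant: 47.61 + 4×36.62308 = 194.1023, √194.1023 = 13.93206
μ ≥ (6.9 + 13.93206)/2 = 10.4160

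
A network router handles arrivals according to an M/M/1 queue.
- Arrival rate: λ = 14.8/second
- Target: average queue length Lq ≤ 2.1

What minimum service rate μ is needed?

For M/M/1: Lq = λ²/(μ(μ-λ))
Need Lq ≤ 2.1, i.e. μ(μ-λ) ≥ λ²/2.1
μ² - 14.8μ - 219.04/2.1 ≥ 0  →  μ² - 14.8μ - 104.30476 ≥ 0
Quadratic formula (positive root): μ = [λ + √(λ² + 4×104.30476)]/2
Discriminant: 219.04 + 4×104.30476 = 636.2590, √636.2590 = 25.2242
μ ≥ (14.8 + 25.2242)/2 = 20.0121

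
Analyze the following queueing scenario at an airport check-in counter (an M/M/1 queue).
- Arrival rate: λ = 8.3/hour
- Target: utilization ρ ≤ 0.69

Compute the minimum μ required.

ρ = λ/μ, so μ = λ/ρ
μ ≥ 8.3/0.69 = 12.0290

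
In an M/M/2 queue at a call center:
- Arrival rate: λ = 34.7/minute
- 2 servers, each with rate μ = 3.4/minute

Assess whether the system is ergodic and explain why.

Stability requires ρ = λ/(cμ) < 1
ρ = 34.7/(2 × 3.4) = 34.7/6.80 = 5.1029
Since 5.1029 ≥ 1, the system is UNSTABLE.
Need c > λ/μ = 34.7/3.4 = 10.21.
Minimum servers needed: c = 11.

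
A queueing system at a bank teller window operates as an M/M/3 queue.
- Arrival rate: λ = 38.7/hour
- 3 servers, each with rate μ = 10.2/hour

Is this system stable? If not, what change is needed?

Stability requires ρ = λ/(cμ) < 1
ρ = 38.7/(3 × 10.2) = 38.7/30.60 = 1.2647
Since 1.2647 ≥ 1, the system is UNSTABLE.
Need c > λ/μ = 38.7/10.2 = 3.79.
Minimum servers needed: c = 4.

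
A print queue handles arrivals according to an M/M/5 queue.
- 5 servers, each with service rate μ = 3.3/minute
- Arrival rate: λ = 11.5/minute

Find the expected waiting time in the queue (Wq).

Traffic intensity: ρ = λ/(cμ) = 11.5/(5×3.3) = 0.6970
Since ρ = 0.6970 < 1, system is stable.
Offered load a = λ/μ = cρ = 11.5/3.3 = 3.4848
P₀ = [ Σₙ₌₀^4 aⁿ/n! + a^5/(5!(1-ρ)) ]⁻¹
Σ = a^0/0! + a^1/1! + a^2/2! + a^3/3! + a^4/4! = 1.00000 + 3.48485 + 6.07208 + 7.05343 + 6.14503 = 23.7554
a^5/(5!(1-ρ)) = 513.9484/(120 × 0.30303) = 14.1336
P₀ = 1/(23.7554 + 14.1336) = 0.02639
Lq = P₀·a^5·ρ / (5!(1-ρ)²) = 0.026393 × 513.9484 × 0.69697 / (120 × 0.091827) = 0.8580
Wq = Lq/λ = 0.8580/11.5 = 0.07461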